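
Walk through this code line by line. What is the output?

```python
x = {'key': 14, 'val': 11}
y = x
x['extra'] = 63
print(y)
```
{'key': 14, 'val': 11, 'extra': 63}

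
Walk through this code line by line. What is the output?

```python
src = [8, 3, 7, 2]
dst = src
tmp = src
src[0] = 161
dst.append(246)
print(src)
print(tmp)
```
[161, 3, 7, 2, 246]
[161, 3, 7, 2, 246]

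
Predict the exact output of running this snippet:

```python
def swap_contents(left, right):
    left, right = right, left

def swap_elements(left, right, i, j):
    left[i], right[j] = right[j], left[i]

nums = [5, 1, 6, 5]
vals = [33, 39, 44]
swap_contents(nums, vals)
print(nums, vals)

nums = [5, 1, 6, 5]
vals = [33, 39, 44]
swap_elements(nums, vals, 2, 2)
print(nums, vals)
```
[5, 1, 6, 5] [33, 39, 44]
[5, 1, 44, 5] [33, 39, 6]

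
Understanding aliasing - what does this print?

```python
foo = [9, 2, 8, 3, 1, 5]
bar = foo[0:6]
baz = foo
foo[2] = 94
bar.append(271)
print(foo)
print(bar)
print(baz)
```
[9, 2, 94, 3, 1, 5]
[9, 2, 8, 3, 1, 5, 271]
[9, 2, 94, 3, 1, 5]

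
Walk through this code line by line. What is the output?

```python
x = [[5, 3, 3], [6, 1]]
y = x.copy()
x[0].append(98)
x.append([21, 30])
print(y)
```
[[5, 3, 3, 98], [6, 1]]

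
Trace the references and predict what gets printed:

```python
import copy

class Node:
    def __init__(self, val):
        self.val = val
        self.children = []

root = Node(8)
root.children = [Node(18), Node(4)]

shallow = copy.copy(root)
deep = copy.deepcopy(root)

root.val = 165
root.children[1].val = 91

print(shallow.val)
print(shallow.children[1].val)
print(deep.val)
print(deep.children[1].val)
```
8
91
8
4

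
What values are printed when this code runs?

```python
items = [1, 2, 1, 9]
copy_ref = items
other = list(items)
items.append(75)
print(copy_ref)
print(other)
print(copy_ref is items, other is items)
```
[1, 2, 1, 9, 75]
[1, 2, 1, 9]
True False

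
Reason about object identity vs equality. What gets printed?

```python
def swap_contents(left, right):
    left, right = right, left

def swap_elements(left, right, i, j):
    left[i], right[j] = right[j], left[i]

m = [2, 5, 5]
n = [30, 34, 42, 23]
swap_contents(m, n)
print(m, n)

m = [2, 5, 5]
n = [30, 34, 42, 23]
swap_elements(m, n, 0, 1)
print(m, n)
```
[2, 5, 5] [30, 34, 42, 23]
[34, 5, 5] [30, 2, 42, 23]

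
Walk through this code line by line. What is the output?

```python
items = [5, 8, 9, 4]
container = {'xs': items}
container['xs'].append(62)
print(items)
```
[5, 8, 9, 4, 62]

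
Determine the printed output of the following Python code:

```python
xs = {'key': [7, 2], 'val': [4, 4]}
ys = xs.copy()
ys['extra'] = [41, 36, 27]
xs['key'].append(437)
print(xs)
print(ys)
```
{'key': [7, 2, 437], 'val': [4, 4]}
{'key': [7, 2, 437], 'val': [4, 4], 'extra': [41, 36, 27]}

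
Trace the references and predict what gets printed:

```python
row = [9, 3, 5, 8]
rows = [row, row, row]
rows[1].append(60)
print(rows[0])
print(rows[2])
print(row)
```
[9, 3, 5, 8, 60]
[9, 3, 5, 8, 60]
[9, 3, 5, 8, 60]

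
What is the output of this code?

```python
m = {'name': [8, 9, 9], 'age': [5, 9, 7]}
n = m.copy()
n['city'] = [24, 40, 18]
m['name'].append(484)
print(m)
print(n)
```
{'name': [8, 9, 9, 484], 'age': [5, 9, 7]}
{'name': [8, 9, 9, 484], 'age': [5, 9, 7], 'city': [24, 40, 18]}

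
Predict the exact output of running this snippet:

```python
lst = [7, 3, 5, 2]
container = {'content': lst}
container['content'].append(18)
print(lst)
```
[7, 3, 5, 2, 18]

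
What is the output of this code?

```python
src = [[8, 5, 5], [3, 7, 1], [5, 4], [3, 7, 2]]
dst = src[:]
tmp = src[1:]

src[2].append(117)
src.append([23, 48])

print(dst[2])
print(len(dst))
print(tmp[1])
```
[5, 4, 117]
4
[5, 4, 117]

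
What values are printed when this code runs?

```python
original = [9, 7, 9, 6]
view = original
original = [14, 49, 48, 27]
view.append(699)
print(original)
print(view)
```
[14, 49, 48, 27]
[9, 7, 9, 6, 699]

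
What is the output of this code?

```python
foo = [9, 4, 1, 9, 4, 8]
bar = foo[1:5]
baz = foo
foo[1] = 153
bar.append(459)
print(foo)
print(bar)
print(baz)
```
[9, 153, 1, 9, 4, 8]
[4, 1, 9, 4, 459]
[9, 153, 1, 9, 4, 8]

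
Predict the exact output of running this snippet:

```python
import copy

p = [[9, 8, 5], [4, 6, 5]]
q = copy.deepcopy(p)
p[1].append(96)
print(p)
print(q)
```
[[9, 8, 5], [4, 6, 5, 96]]
[[9, 8, 5], [4, 6, 5]]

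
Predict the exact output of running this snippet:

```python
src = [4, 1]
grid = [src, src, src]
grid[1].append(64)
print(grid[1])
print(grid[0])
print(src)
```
[4, 1, 64]
[4, 1, 64]
[4, 1, 64]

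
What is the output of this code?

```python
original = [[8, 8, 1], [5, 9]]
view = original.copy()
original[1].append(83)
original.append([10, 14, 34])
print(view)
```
[[8, 8, 1], [5, 9, 83]]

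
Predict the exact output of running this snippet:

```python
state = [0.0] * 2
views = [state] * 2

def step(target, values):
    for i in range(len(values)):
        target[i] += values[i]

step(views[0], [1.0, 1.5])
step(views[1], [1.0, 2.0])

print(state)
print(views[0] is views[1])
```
[2.0, 3.5]
True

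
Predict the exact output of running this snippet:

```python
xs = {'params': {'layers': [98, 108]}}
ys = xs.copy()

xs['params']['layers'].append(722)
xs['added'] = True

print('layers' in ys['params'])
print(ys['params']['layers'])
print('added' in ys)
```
True
[98, 108, 722]
False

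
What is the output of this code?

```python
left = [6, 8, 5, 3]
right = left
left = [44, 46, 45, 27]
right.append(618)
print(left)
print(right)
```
[44, 46, 45, 27]
[6, 8, 5, 3, 618]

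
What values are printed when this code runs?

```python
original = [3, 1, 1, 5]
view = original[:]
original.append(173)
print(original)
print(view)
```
[3, 1, 1, 5, 173]
[3, 1, 1, 5]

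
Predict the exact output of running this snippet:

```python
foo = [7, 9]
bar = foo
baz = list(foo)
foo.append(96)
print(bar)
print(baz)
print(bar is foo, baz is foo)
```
[7, 9, 96]
[7, 9]
True False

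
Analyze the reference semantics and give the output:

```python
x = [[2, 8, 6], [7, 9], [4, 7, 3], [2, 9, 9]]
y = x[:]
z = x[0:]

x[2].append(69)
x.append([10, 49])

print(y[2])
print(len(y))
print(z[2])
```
[4, 7, 3, 69]
4
[4, 7, 3, 69]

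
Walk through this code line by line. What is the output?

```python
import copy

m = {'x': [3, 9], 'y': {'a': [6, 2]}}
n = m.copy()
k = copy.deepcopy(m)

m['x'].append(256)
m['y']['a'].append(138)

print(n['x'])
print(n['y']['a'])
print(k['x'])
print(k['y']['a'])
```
[3, 9, 256]
[6, 2, 138]
[3, 9]
[6, 2]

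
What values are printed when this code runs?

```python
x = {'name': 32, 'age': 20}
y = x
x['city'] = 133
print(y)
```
{'name': 32, 'age': 20, 'city': 133}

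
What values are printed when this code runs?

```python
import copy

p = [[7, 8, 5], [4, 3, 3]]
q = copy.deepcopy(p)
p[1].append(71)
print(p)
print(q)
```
[[7, 8, 5], [4, 3, 3, 71]]
[[7, 8, 5], [4, 3, 3]]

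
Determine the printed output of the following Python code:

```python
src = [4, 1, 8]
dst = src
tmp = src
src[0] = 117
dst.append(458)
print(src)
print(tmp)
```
[117, 1, 8, 458]
[117, 1, 8, 458]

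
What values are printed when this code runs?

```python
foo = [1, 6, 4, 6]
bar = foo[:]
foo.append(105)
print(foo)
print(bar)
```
[1, 6, 4, 6, 105]
[1, 6, 4, 6]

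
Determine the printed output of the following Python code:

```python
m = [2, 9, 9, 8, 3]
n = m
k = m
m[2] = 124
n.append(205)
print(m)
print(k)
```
[2, 9, 124, 8, 3, 205]
[2, 9, 124, 8, 3, 205]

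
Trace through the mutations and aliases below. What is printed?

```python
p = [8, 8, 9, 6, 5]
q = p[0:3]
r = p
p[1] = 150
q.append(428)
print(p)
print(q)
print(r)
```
[8, 150, 9, 6, 5]
[8, 8, 9, 428]
[8, 150, 9, 6, 5]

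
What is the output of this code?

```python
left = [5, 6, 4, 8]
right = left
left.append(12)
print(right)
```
[5, 6, 4, 8, 12]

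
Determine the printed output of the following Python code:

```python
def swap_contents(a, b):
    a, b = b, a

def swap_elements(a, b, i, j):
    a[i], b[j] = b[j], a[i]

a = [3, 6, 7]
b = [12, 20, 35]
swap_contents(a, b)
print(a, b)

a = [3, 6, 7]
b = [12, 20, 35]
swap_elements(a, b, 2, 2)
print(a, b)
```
[3, 6, 7] [12, 20, 35]
[3, 6, 35] [12, 20, 7]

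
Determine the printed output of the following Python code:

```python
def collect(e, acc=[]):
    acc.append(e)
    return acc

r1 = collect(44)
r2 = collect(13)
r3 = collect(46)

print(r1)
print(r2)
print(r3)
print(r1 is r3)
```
[44, 13, 46]
[44, 13, 46]
[44, 13, 46]
True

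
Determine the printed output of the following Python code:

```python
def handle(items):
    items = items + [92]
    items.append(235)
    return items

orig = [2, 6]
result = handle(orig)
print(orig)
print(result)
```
[2, 6]
[2, 6, 92, 235]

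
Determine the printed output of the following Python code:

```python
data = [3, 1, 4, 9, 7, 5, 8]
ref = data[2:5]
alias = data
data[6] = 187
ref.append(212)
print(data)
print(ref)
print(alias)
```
[3, 1, 4, 9, 7, 5, 187]
[4, 9, 7, 212]
[3, 1, 4, 9, 7, 5, 187]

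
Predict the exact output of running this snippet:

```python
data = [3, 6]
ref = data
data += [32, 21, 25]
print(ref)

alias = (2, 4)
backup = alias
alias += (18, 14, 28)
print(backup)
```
[3, 6, 32, 21, 25]
(2, 4)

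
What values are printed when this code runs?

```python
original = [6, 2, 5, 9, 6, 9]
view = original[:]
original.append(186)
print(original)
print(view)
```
[6, 2, 5, 9, 6, 9, 186]
[6, 2, 5, 9, 6, 9]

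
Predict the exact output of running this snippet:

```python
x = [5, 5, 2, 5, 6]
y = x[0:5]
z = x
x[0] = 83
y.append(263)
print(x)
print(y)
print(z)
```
[83, 5, 2, 5, 6]
[5, 5, 2, 5, 6, 263]
[83, 5, 2, 5, 6]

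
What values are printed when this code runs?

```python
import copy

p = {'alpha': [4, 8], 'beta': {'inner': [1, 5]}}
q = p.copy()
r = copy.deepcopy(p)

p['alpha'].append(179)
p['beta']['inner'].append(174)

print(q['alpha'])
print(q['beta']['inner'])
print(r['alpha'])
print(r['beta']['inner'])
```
[4, 8, 179]
[1, 5, 174]
[4, 8]
[1, 5]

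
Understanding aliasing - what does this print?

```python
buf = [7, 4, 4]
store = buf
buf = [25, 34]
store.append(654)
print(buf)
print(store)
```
[25, 34]
[7, 4, 4, 654]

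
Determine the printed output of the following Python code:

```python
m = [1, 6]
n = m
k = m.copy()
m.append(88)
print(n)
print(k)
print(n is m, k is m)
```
[1, 6, 88]
[1, 6]
True False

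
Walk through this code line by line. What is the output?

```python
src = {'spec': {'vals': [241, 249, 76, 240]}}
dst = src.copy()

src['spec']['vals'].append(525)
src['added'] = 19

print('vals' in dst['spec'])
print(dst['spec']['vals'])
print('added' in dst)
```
True
[241, 249, 76, 240, 525]
False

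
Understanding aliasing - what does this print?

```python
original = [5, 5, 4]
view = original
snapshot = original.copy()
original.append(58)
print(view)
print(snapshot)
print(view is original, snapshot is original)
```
[5, 5, 4, 58]
[5, 5, 4]
True False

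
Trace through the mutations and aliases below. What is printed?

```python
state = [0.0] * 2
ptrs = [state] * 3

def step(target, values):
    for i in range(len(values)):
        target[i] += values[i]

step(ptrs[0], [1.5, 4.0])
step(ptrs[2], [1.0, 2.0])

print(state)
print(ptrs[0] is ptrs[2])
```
[2.5, 6.0]
True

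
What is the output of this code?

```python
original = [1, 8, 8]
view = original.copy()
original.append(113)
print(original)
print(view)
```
[1, 8, 8, 113]
[1, 8, 8]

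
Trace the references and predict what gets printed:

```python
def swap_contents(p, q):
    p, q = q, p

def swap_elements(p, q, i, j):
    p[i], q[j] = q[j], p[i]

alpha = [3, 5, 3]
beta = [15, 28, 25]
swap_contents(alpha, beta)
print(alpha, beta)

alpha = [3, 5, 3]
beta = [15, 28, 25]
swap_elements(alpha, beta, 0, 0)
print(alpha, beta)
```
[3, 5, 3] [15, 28, 25]
[15, 5, 3] [3, 28, 25]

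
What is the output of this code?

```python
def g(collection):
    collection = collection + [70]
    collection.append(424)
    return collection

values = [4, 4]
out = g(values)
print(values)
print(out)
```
[4, 4]
[4, 4, 70, 424]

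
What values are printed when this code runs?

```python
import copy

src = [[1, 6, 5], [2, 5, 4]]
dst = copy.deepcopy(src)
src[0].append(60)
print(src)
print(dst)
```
[[1, 6, 5, 60], [2, 5, 4]]
[[1, 6, 5], [2, 5, 4]]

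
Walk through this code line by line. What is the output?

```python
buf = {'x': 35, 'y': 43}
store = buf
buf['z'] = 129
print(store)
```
{'x': 35, 'y': 43, 'z': 129}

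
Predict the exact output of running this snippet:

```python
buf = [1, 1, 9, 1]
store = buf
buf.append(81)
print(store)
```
[1, 1, 9, 1, 81]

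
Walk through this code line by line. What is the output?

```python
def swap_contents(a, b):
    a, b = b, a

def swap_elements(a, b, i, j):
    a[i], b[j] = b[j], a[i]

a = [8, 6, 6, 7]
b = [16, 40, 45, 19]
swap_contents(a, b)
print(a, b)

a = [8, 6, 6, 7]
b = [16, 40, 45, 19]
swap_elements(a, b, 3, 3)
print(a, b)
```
[8, 6, 6, 7] [16, 40, 45, 19]
[8, 6, 6, 19] [16, 40, 45, 7]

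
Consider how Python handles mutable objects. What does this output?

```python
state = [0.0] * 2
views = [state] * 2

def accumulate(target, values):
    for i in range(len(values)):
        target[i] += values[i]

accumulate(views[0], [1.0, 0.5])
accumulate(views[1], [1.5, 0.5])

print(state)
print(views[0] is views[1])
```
[2.5, 1.0]
True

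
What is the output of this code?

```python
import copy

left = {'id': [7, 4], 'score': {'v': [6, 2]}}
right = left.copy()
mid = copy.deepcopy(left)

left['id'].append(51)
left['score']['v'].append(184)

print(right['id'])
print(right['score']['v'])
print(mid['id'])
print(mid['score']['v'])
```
[7, 4, 51]
[6, 2, 184]
[7, 4]
[6, 2]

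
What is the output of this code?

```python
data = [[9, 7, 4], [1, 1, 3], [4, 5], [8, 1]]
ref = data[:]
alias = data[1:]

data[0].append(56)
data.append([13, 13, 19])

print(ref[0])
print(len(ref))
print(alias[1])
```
[9, 7, 4, 56]
4
[4, 5]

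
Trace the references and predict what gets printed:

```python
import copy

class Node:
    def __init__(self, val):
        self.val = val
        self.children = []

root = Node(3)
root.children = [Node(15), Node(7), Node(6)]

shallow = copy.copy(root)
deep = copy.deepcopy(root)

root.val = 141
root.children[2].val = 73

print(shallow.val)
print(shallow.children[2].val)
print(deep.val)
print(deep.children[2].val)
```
3
73
3
6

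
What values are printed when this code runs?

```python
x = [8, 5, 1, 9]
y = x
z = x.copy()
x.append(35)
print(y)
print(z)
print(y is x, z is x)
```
[8, 5, 1, 9, 35]
[8, 5, 1, 9]
True False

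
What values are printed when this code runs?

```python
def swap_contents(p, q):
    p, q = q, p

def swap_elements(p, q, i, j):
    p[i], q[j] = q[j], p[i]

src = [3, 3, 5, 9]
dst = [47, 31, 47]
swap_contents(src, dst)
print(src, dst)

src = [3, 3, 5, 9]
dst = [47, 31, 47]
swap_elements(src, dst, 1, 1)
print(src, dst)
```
[3, 3, 5, 9] [47, 31, 47]
[3, 31, 5, 9] [47, 3, 47]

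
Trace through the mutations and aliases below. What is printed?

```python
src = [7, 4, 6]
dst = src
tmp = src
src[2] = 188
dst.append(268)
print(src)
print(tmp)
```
[7, 4, 188, 268]
[7, 4, 188, 268]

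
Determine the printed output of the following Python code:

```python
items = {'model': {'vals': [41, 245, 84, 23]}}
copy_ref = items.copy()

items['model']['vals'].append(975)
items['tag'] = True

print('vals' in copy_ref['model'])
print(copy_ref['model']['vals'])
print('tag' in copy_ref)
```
True
[41, 245, 84, 23, 975]
False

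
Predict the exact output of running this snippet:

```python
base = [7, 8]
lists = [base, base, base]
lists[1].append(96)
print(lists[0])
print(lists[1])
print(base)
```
[7, 8, 96]
[7, 8, 96]
[7, 8, 96]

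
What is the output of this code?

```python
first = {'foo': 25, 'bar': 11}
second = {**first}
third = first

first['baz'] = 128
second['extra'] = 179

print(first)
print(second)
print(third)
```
{'foo': 25, 'bar': 11, 'baz': 128}
{'foo': 25, 'bar': 11, 'extra': 179}
{'foo': 25, 'bar': 11, 'baz': 128}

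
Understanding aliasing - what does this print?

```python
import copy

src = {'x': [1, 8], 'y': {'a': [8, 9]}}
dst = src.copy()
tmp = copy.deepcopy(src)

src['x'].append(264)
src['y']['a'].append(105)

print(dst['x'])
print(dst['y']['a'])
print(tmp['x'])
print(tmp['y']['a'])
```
[1, 8, 264]
[8, 9, 105]
[1, 8]
[8, 9]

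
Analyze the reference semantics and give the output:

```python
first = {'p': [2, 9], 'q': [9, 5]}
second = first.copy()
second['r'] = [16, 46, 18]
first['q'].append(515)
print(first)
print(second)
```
{'p': [2, 9], 'q': [9, 5, 515]}
{'p': [2, 9], 'q': [9, 5, 515], 'r': [16, 46, 18]}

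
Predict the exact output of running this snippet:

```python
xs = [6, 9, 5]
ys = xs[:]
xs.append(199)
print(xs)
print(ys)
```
[6, 9, 5, 199]
[6, 9, 5]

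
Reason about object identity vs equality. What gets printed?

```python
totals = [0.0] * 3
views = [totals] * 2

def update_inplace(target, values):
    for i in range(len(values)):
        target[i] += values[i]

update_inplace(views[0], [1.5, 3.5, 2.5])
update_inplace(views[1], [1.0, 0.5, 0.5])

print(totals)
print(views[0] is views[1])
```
[2.5, 4.0, 3.0]
True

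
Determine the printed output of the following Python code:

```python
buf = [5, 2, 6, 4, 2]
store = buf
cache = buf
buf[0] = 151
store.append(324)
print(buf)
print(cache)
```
[151, 2, 6, 4, 2, 324]
[151, 2, 6, 4, 2, 324]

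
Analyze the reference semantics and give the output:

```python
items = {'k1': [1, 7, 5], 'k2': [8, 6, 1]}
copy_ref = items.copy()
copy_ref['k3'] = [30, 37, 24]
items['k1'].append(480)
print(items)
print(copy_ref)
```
{'k1': [1, 7, 5, 480], 'k2': [8, 6, 1]}
{'k1': [1, 7, 5, 480], 'k2': [8, 6, 1], 'k3': [30, 37, 24]}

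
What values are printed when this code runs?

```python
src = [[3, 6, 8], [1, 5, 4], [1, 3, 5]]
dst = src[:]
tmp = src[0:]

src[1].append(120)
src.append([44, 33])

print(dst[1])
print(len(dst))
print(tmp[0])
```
[1, 5, 4, 120]
3
[3, 6, 8]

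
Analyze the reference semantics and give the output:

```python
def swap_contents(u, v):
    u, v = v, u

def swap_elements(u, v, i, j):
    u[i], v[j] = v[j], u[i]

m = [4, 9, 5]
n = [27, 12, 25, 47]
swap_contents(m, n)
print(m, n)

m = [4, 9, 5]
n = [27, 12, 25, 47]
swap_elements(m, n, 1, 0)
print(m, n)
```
[4, 9, 5] [27, 12, 25, 47]
[4, 27, 5] [9, 12, 25, 47]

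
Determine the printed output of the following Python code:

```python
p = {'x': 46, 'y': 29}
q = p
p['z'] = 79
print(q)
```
{'x': 46, 'y': 29, 'z': 79}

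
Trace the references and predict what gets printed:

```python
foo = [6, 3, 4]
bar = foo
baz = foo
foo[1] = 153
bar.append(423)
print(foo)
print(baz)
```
[6, 153, 4, 423]
[6, 153, 4, 423]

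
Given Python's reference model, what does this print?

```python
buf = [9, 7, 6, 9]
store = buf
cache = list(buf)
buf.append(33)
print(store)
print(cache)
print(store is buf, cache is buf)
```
[9, 7, 6, 9, 33]
[9, 7, 6, 9]
True False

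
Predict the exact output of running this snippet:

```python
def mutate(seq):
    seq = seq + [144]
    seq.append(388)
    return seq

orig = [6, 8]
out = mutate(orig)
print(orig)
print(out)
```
[6, 8]
[6, 8, 144, 388]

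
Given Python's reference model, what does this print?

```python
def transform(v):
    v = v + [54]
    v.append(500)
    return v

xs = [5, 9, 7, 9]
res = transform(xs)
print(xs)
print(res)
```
[5, 9, 7, 9]
[5, 9, 7, 9, 54, 500]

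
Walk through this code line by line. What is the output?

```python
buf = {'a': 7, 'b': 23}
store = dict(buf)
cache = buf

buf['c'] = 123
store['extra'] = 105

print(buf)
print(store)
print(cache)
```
{'a': 7, 'b': 23, 'c': 123}
{'a': 7, 'b': 23, 'extra': 105}
{'a': 7, 'b': 23, 'c': 123}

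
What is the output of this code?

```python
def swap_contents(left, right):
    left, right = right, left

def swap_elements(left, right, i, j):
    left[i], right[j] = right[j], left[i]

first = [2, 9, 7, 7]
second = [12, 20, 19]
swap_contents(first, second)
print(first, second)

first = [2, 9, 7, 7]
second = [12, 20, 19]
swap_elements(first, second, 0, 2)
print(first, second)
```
[2, 9, 7, 7] [12, 20, 19]
[19, 9, 7, 7] [12, 20, 2]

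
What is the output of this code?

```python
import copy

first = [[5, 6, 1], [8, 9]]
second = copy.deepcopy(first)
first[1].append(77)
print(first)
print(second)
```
[[5, 6, 1], [8, 9, 77]]
[[5, 6, 1], [8, 9]]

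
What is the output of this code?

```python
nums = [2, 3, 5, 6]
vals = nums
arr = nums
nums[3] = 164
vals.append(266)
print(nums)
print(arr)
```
[2, 3, 5, 164, 266]
[2, 3, 5, 164, 266]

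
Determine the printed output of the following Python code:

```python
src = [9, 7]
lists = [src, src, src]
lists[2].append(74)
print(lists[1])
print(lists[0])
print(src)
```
[9, 7, 74]
[9, 7, 74]
[9, 7, 74]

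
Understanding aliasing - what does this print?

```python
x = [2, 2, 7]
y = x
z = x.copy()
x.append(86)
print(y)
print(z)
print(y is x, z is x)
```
[2, 2, 7, 86]
[2, 2, 7]
True False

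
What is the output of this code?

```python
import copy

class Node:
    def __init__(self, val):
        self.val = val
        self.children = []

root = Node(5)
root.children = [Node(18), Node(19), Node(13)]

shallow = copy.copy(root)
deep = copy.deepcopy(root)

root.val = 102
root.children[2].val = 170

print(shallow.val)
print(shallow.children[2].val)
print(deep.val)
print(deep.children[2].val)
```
5
170
5
13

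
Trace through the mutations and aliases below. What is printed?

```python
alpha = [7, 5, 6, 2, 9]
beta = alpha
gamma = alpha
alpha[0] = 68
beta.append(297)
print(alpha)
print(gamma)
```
[68, 5, 6, 2, 9, 297]
[68, 5, 6, 2, 9, 297]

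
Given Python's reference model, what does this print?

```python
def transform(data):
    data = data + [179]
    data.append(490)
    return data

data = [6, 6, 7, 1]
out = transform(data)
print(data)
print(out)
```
[6, 6, 7, 1]
[6, 6, 7, 1, 179, 490]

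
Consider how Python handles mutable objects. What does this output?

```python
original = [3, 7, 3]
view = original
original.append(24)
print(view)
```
[3, 7, 3, 24]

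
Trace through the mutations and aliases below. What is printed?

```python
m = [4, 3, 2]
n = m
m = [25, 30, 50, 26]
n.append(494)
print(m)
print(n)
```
[25, 30, 50, 26]
[4, 3, 2, 494]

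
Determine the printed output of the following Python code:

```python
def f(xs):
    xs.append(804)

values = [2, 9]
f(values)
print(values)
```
[2, 9, 804]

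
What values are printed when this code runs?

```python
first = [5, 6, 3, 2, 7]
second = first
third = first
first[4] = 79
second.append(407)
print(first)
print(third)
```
[5, 6, 3, 2, 79, 407]
[5, 6, 3, 2, 79, 407]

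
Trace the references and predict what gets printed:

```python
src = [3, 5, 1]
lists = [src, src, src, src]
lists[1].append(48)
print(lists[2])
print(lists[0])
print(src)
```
[3, 5, 1, 48]
[3, 5, 1, 48]
[3, 5, 1, 48]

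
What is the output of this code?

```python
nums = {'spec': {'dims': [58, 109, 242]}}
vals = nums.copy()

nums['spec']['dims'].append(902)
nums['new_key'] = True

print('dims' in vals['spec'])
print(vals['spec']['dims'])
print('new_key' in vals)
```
True
[58, 109, 242, 902]
False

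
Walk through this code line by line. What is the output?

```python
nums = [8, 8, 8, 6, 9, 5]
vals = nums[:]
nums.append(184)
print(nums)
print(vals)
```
[8, 8, 8, 6, 9, 5, 184]
[8, 8, 8, 6, 9, 5]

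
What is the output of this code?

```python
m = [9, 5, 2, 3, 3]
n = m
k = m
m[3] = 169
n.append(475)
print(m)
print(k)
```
[9, 5, 2, 169, 3, 475]
[9, 5, 2, 169, 3, 475]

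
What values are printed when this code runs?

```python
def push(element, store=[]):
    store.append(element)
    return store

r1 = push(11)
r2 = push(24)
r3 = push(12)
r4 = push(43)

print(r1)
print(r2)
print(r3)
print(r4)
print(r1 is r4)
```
[11, 24, 12, 43]
[11, 24, 12, 43]
[11, 24, 12, 43]
[11, 24, 12, 43]
True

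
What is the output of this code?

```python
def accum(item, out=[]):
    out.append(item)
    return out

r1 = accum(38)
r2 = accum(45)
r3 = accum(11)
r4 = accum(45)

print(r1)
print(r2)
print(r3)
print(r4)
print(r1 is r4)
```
[38, 45, 11, 45]
[38, 45, 11, 45]
[38, 45, 11, 45]
[38, 45, 11, 45]
True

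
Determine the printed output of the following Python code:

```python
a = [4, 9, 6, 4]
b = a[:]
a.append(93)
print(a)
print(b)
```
[4, 9, 6, 4, 93]
[4, 9, 6, 4]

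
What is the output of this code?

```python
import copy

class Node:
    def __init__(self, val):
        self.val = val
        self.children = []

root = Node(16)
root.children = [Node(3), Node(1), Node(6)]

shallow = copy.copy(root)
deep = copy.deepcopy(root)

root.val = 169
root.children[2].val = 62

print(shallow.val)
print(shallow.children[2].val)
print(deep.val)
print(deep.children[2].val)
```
16
62
16
6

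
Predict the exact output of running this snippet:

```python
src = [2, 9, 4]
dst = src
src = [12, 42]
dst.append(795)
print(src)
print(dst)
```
[12, 42]
[2, 9, 4, 795]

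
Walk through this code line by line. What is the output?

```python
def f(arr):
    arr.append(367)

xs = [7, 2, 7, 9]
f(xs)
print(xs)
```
[7, 2, 7, 9, 367]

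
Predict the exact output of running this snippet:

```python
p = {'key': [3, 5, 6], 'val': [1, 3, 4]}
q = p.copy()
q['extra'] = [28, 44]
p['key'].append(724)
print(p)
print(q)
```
{'key': [3, 5, 6, 724], 'val': [1, 3, 4]}
{'key': [3, 5, 6, 724], 'val': [1, 3, 4], 'extra': [28, 44]}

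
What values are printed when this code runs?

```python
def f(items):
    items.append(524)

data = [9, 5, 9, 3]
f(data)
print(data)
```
[9, 5, 9, 3, 524]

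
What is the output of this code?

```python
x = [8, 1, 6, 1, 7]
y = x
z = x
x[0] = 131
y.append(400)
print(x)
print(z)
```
[131, 1, 6, 1, 7, 400]
[131, 1, 6, 1, 7, 400]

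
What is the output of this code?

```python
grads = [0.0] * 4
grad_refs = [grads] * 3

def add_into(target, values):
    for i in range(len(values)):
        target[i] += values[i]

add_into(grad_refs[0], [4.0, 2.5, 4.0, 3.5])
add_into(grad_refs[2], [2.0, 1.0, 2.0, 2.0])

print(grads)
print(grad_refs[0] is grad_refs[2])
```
[6.0, 3.5, 6.0, 5.5]
True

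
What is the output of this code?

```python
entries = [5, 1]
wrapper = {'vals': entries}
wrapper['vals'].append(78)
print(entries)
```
[5, 1, 78]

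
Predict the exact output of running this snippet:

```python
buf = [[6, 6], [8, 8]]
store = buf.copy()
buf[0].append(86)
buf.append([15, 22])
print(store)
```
[[6, 6, 86], [8, 8]]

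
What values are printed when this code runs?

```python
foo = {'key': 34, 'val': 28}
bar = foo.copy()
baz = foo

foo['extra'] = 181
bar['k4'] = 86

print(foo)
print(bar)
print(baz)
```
{'key': 34, 'val': 28, 'extra': 181}
{'key': 34, 'val': 28, 'k4': 86}
{'key': 34, 'val': 28, 'extra': 181}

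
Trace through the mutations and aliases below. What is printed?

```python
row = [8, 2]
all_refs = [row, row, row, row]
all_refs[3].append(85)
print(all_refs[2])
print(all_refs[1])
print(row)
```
[8, 2, 85]
[8, 2, 85]
[8, 2, 85]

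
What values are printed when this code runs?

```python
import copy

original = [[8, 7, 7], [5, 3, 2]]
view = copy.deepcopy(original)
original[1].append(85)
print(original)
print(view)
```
[[8, 7, 7], [5, 3, 2, 85]]
[[8, 7, 7], [5, 3, 2]]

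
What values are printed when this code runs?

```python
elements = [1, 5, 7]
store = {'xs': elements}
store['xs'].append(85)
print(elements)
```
[1, 5, 7, 85]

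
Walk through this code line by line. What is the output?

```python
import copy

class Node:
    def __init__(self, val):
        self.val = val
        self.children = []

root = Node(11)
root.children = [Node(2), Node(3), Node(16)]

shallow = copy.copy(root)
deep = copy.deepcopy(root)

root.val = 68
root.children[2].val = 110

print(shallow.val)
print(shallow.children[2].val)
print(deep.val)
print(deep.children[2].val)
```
11
110
11
16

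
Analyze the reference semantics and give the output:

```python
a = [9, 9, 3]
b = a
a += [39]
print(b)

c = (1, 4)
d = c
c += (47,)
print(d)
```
[9, 9, 3, 39]
(1, 4)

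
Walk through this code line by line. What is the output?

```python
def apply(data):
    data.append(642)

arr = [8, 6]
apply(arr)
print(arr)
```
[8, 6, 642]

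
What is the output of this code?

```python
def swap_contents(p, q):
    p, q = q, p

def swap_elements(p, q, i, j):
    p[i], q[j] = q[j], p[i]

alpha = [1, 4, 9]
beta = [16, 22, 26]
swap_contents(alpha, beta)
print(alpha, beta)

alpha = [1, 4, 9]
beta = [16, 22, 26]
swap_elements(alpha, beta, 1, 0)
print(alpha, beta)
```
[1, 4, 9] [16, 22, 26]
[1, 16, 9] [4, 22, 26]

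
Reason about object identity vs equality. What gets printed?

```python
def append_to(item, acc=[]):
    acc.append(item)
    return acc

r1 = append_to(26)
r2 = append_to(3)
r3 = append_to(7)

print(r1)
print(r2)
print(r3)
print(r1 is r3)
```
[26, 3, 7]
[26, 3, 7]
[26, 3, 7]
True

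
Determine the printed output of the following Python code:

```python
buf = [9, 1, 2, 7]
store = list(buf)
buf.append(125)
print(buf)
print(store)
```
[9, 1, 2, 7, 125]
[9, 1, 2, 7]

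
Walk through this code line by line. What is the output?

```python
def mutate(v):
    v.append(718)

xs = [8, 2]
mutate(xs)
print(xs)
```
[8, 2, 718]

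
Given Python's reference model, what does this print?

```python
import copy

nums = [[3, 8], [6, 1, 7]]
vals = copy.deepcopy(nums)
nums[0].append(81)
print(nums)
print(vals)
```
[[3, 8, 81], [6, 1, 7]]
[[3, 8], [6, 1, 7]]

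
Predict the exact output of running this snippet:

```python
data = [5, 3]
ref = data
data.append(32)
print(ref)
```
[5, 3, 32]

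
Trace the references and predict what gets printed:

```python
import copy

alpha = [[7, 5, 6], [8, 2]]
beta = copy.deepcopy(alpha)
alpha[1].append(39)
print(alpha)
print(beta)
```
[[7, 5, 6], [8, 2, 39]]
[[7, 5, 6], [8, 2]]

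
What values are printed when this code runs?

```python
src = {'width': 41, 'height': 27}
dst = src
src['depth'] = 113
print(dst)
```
{'width': 41, 'height': 27, 'depth': 113}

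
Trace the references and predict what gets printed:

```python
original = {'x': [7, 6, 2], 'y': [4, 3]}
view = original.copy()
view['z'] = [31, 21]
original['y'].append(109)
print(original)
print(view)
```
{'x': [7, 6, 2], 'y': [4, 3, 109]}
{'x': [7, 6, 2], 'y': [4, 3, 109], 'z': [31, 21]}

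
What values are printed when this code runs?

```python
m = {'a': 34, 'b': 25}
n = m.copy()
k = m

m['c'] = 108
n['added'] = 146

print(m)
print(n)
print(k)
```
{'a': 34, 'b': 25, 'c': 108}
{'a': 34, 'b': 25, 'added': 146}
{'a': 34, 'b': 25, 'c': 108}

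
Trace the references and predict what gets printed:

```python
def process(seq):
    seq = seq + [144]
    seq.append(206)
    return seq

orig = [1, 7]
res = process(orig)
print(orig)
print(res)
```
[1, 7]
[1, 7, 144, 206]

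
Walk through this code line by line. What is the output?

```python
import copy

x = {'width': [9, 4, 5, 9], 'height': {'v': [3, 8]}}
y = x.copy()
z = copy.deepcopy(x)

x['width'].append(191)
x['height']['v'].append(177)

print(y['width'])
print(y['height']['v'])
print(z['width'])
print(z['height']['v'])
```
[9, 4, 5, 9, 191]
[3, 8, 177]
[9, 4, 5, 9]
[3, 8]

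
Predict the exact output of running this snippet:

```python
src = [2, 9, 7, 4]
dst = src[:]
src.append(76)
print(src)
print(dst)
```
[2, 9, 7, 4, 76]
[2, 9, 7, 4]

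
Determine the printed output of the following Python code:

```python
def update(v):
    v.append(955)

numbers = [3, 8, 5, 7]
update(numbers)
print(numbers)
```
[3, 8, 5, 7, 955]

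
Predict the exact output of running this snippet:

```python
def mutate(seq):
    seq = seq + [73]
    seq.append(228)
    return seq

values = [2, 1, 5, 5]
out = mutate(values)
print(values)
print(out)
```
[2, 1, 5, 5]
[2, 1, 5, 5, 73, 228]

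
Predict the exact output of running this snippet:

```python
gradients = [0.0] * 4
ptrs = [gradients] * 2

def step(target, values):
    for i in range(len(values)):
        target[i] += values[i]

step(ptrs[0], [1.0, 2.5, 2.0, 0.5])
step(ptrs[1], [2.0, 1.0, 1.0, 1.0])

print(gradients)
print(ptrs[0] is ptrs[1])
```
[3.0, 3.5, 3.0, 1.5]
True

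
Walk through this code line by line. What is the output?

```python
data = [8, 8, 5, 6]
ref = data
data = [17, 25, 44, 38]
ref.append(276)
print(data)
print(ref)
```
[17, 25, 44, 38]
[8, 8, 5, 6, 276]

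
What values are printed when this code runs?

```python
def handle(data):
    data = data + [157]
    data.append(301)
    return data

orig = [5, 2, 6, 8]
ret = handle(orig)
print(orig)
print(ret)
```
[5, 2, 6, 8]
[5, 2, 6, 8, 157, 301]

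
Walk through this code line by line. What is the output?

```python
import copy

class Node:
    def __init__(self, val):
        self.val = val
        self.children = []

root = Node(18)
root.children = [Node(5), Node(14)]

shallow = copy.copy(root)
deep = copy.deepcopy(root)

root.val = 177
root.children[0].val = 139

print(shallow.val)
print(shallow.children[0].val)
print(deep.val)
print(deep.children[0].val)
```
18
139
18
5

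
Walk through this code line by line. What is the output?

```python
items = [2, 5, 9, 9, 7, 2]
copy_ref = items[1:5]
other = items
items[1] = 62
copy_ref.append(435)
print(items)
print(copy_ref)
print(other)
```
[2, 62, 9, 9, 7, 2]
[5, 9, 9, 7, 435]
[2, 62, 9, 9, 7, 2]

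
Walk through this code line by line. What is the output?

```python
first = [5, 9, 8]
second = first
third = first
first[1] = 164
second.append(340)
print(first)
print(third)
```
[5, 164, 8, 340]
[5, 164, 8, 340]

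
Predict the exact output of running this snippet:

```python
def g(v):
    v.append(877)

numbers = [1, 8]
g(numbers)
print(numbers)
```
[1, 8, 877]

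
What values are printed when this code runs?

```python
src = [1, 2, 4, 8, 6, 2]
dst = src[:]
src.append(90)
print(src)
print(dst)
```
[1, 2, 4, 8, 6, 2, 90]
[1, 2, 4, 8, 6, 2]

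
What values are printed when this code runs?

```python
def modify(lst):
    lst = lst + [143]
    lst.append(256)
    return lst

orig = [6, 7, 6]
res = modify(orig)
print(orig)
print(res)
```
[6, 7, 6]
[6, 7, 6, 143, 256]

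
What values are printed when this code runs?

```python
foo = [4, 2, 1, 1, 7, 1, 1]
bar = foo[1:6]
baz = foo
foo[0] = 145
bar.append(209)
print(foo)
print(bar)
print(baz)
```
[145, 2, 1, 1, 7, 1, 1]
[2, 1, 1, 7, 1, 209]
[145, 2, 1, 1, 7, 1, 1]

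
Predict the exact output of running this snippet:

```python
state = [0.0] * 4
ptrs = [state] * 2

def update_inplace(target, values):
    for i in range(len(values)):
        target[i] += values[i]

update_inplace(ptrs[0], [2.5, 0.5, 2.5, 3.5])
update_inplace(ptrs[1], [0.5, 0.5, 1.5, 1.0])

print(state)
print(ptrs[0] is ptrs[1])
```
[3.0, 1.0, 4.0, 4.5]
True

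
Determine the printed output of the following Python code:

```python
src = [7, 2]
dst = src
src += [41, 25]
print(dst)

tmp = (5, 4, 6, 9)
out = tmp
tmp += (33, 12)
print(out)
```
[7, 2, 41, 25]
(5, 4, 6, 9)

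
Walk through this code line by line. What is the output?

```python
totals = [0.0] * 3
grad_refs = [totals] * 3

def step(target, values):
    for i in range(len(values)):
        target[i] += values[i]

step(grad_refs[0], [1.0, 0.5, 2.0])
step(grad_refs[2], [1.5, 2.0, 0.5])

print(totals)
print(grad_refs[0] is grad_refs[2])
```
[2.5, 2.5, 2.5]
True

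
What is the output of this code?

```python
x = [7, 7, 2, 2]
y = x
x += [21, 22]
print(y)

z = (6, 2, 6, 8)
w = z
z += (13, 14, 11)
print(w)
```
[7, 7, 2, 2, 21, 22]
(6, 2, 6, 8)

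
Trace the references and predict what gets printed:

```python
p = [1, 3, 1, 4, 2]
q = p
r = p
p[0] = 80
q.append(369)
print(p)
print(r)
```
[80, 3, 1, 4, 2, 369]
[80, 3, 1, 4, 2, 369]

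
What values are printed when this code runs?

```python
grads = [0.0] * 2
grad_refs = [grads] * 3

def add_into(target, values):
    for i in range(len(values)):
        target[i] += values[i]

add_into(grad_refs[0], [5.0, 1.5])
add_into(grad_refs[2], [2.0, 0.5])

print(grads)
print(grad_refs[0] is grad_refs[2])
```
[7.0, 2.0]
True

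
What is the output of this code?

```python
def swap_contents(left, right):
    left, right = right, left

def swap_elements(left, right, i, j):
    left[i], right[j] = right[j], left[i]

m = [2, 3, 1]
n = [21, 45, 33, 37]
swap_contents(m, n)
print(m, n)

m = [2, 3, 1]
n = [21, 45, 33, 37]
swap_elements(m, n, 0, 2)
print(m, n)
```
[2, 3, 1] [21, 45, 33, 37]
[33, 3, 1] [21, 45, 2, 37]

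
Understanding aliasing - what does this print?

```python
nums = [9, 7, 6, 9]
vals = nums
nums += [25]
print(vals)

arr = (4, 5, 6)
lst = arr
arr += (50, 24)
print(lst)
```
[9, 7, 6, 9, 25]
(4, 5, 6)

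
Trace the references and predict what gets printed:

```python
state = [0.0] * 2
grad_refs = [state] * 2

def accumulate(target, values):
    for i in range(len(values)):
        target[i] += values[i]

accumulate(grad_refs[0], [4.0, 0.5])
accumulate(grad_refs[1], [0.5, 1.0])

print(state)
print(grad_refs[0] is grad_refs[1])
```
[4.5, 1.5]
True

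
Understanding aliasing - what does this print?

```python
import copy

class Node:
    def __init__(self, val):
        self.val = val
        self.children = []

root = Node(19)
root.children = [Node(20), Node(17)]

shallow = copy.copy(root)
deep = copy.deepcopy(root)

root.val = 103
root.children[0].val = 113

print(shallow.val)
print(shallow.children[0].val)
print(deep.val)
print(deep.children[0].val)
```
19
113
19
20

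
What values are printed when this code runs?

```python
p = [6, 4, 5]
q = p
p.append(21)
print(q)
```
[6, 4, 5, 21]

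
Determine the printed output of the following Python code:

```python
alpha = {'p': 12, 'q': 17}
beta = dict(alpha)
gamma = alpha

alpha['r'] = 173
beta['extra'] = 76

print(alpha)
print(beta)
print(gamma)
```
{'p': 12, 'q': 17, 'r': 173}
{'p': 12, 'q': 17, 'extra': 76}
{'p': 12, 'q': 17, 'r': 173}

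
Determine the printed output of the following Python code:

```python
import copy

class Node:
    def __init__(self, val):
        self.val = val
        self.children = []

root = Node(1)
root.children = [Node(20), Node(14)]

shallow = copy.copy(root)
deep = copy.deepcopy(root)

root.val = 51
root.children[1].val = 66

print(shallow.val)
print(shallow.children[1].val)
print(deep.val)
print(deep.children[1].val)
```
1
66
1
14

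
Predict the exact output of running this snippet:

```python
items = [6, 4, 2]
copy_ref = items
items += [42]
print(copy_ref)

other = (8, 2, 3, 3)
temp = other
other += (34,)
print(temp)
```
[6, 4, 2, 42]
(8, 2, 3, 3)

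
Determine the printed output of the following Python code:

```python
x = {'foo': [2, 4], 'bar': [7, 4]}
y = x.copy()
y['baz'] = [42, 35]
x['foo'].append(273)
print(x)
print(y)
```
{'foo': [2, 4, 273], 'bar': [7, 4]}
{'foo': [2, 4, 273], 'bar': [7, 4], 'baz': [42, 35]}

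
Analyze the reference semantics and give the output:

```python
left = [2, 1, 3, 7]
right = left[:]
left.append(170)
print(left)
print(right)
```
[2, 1, 3, 7, 170]
[2, 1, 3, 7]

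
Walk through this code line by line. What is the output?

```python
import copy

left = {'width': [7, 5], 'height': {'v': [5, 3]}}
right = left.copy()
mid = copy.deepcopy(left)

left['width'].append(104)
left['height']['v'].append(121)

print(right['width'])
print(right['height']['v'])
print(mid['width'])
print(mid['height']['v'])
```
[7, 5, 104]
[5, 3, 121]
[7, 5]
[5, 3]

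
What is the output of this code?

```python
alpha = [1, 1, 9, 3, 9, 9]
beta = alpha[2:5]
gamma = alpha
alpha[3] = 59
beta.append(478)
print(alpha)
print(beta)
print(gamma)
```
[1, 1, 9, 59, 9, 9]
[9, 3, 9, 478]
[1, 1, 9, 59, 9, 9]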